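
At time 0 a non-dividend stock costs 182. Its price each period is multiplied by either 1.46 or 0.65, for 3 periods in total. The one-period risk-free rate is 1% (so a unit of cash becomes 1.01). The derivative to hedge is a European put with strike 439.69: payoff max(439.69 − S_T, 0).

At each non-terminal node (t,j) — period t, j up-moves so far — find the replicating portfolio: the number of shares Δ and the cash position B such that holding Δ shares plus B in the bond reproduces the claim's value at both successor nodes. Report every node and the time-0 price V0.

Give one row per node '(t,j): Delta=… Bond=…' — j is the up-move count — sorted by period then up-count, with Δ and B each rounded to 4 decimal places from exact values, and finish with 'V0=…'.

(0,0): Delta=-0.8336 Bond=407.2630
(1,0): Delta=-1.0000 Bond=431.0264
(1,1): Delta=-0.7409 Bond=386.7223
(2,0): Delta=-1.0000 Bond=435.3366
(2,1): Delta=-1.0000 Bond=435.3366
(2,2): Delta=-0.5967 Bond=334.6556
V0=255.5564

Risk-neutral probability p* = (R−d)/(u−d) = (1.01−0.65)/(1.46−0.65) = 0.4444.
Payoff layer (t=3): V(3,0)=389.7083, V(3,1)=327.4233, V(3,2)=187.5217, V(3,3)=0.0000
(2,0): S=76.8950. Δ = (V_up−V_dn)/(S_up−S_dn) = (327.4233−389.7083)/(112.2667−49.9818) = -1.0000. V = [p*·327.4233 + (1−p*)·389.7083]/1.01 = 358.4416. B = V − Δ·S = 435.3366.
(2,1): S=172.7180. Δ = (V_up−V_dn)/(S_up−S_dn) = (187.5217−327.4233)/(252.1683−112.2667) = -1.0000. V = [p*·187.5217 + (1−p*)·327.4233]/1.01 = 262.6186. B = V − Δ·S = 435.3366.
(2,2): S=387.9512. Δ = (V_up−V_dn)/(S_up−S_dn) = (0.0000−187.5217)/(566.4088−252.1683) = -0.5967. V = [p*·0.0000 + (1−p*)·187.5217]/1.01 = 103.1473. B = V − Δ·S = 334.6556.
(1,0): S=118.3000. Δ = (V_up−V_dn)/(S_up−S_dn) = (262.6186−358.4416)/(172.7180−76.8950) = -1.0000. V = [p*·262.6186 + (1−p*)·358.4416]/1.01 = 312.7264. B = V − Δ·S = 431.0264.
(1,1): S=265.7200. Δ = (V_up−V_dn)/(S_up−S_dn) = (103.1473−262.6186)/(387.9512−172.7180) = -0.7409. V = [p*·103.1473 + (1−p*)·262.6186]/1.01 = 189.8440. B = V − Δ·S = 386.7223.
(0,0): S=182.0000. Δ = (V_up−V_dn)/(S_up−S_dn) = (189.8440−312.7264)/(265.7200−118.3000) = -0.8336. V = [p*·189.8440 + (1−p*)·312.7264]/1.01 = 255.5564. B = V − Δ·S = 407.2630.
Root portfolio cost Δ·182+B reproduces V0=255.5564.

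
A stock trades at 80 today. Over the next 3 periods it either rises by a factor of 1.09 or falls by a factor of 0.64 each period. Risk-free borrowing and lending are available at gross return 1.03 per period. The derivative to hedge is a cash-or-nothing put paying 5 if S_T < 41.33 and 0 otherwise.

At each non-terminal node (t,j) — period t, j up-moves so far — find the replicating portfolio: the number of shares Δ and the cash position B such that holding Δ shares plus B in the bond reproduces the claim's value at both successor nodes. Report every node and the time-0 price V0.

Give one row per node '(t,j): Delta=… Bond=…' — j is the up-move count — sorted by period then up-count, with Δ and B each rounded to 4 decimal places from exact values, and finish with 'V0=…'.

Since d<R<u, set p* = (R−d)/(u−d) = 0.8667; price each node as the discounted p*-expectation of its children.
At expiry t=3: V(3,0)=5.0000, V(3,1)=5.0000, V(3,2)=0.0000, V(3,3)=0.0000
(2,0): S=32.7680. Δ = (V_up−V_dn)/(S_up−S_dn) = (5.0000−5.0000)/(35.7171−20.9715) = 0.0000. V = [p*·5.0000 + (1−p*)·5.0000]/1.03 = 4.8544. B = V − Δ·S = 4.8544.
(2,1): S=55.8080. Δ = (V_up−V_dn)/(S_up−S_dn) = (0.0000−5.0000)/(60.8307−35.7171) = -0.1991. V = [p*·0.0000 + (1−p*)·5.0000]/1.03 = 0.6472. B = V − Δ·S = 11.7584.
(2,2): S=95.0480. Δ = (V_up−V_dn)/(S_up−S_dn) = (0.0000−0.0000)/(103.6023−60.8307) = 0.0000. V = [p*·0.0000 + (1−p*)·0.0000]/1.03 = 0.0000. B = V − Δ·S = 0.0000.
(1,0): S=51.2000. Δ = (V_up−V_dn)/(S_up−S_dn) = (0.6472−4.8544)/(55.8080−32.7680) = -0.1826. V = [p*·0.6472 + (1−p*)·4.8544]/1.03 = 1.1730. B = V − Δ·S = 10.5222.
(1,1): S=87.2000. Δ = (V_up−V_dn)/(S_up−S_dn) = (0.0000−0.6472)/(95.0480−55.8080) = -0.0165. V = [p*·0.0000 + (1−p*)·0.6472]/1.03 = 0.0838. B = V − Δ·S = 1.5221.
(0,0): S=80.0000. Δ = (V_up−V_dn)/(S_up−S_dn) = (0.0838−1.1730)/(87.2000−51.2000) = -0.0303. V = [p*·0.0838 + (1−p*)·1.1730]/1.03 = 0.2223. B = V − Δ·S = 2.6428.
Check: Δ(0,0)·S0 + B(0,0) = 0.2223 = V0.

(0,0): Delta=-0.0303 Bond=2.6428
(1,0): Delta=-0.1826 Bond=10.5222
(1,1): Delta=-0.0165 Bond=1.5221
(2,0): Delta=0.0000 Bond=4.8544
(2,1): Delta=-0.1991 Bond=11.7584
(2,2): Delta=0.0000 Bond=0.0000
V0=0.2223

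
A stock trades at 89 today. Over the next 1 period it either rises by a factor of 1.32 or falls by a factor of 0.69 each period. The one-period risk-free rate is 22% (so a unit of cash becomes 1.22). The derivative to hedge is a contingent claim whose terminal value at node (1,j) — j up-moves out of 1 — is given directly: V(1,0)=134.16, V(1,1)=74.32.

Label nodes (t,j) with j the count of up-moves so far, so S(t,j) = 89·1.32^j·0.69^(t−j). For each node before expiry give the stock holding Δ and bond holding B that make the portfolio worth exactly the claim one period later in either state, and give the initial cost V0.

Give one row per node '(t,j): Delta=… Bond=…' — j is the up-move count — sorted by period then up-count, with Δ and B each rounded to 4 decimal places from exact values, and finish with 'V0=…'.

The replicating-portfolio and risk-neutral prices coincide; use p* = (1.22−0.69)/(1.32−0.69) = 0.8413 for the latter.
Terminal payoffs: V(1,0)=134.1600, V(1,1)=74.3200
(0,0): S=89.0000. Δ = (V_up−V_dn)/(S_up−S_dn) = (74.3200−134.1600)/(117.4800−61.4100) = -1.0672. V = [p*·74.3200 + (1−p*)·134.1600]/1.22 = 68.7036. B = V − Δ·S = 163.6877.
Root portfolio cost Δ·89+B reproduces V0=68.7036.

(0,0): Delta=-1.0672 Bond=163.6877
V0=68.7036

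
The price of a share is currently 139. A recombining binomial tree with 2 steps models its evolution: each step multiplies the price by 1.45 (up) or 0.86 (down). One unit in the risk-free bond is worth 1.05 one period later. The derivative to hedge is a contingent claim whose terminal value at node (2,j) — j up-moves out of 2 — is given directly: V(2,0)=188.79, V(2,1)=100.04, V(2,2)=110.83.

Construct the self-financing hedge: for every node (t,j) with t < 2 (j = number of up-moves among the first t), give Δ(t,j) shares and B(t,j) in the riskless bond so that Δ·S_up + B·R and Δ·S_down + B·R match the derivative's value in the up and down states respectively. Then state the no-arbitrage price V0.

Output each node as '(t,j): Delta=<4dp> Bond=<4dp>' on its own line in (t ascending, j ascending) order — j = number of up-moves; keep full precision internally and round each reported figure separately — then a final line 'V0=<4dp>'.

The replicating-portfolio and risk-neutral prices coincide; use p* = (1.05−0.86)/(1.45−0.86) = 0.3220 for the latter.
Payoff layer (t=2): V(2,0)=188.7900, V(2,1)=100.0400, V(2,2)=110.8300
  t=1,j=0: stock 119.5400 → up 173.3330 (V=100.0400), down 102.8044 (V=188.7900). Price 152.5805; hedge Δ=-1.2584, bond B=303.0042.
  t=1,j=1: stock 201.5500 → up 292.2475 (V=110.8300), down 173.3330 (V=100.0400). Price 98.5855; hedge Δ=0.0907, bond B=80.2973.
  t=0,j=0: stock 139.0000 → up 201.5500 (V=98.5855), down 119.5400 (V=152.5805). Price 128.7545; hedge Δ=-0.6584, bond B=220.2715.
The time-0 hedge costs 128.7545, which is the no-arbitrage price.

(0,0): Delta=-0.6584 Bond=220.2715
(1,0): Delta=-1.2584 Bond=303.0042
(1,1): Delta=0.0907 Bond=80.2973
V0=128.7545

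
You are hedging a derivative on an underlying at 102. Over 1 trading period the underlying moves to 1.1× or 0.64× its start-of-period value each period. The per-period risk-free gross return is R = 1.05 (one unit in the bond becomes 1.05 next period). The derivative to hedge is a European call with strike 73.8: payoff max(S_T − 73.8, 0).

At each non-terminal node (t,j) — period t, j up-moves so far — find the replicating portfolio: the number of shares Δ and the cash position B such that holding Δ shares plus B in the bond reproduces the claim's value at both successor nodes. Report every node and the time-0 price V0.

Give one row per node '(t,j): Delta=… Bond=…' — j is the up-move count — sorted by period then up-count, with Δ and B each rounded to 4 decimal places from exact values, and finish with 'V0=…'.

The replicating-portfolio and risk-neutral prices coincide; use p* = (1.05−0.64)/(1.1−0.64) = 0.8913 for the latter.
Terminal payoffs: V(1,0)=0.0000, V(1,1)=38.4000
  t=0,j=0: stock 102.0000 → up 112.2000 (V=38.4000), down 65.2800 (V=0.0000). Price 32.5963; hedge Δ=0.8184, bond B=-50.8820.
Self-financing check: at every node Δ·S+B equals the discounted successor values.

(0,0): Delta=0.8184 Bond=-50.8820
V0=32.5963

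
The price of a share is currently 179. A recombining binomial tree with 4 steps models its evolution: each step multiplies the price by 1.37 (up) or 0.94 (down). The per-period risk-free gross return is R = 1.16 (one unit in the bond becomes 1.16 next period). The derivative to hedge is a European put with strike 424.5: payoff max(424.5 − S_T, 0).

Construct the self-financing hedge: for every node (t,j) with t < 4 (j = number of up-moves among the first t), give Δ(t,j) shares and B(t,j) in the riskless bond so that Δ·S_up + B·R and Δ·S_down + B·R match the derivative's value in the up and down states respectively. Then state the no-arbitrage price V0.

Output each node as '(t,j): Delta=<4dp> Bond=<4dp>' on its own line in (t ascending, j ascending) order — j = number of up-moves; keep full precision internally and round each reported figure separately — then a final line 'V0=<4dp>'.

(0,0): Delta=-0.7533 Bond=199.2727
(1,0): Delta=-0.9781 Bond=268.9692
(1,1): Delta=-0.6062 Bond=195.0622
(2,0): Delta=-1.0000 Bond=315.4727
(2,1): Delta=-0.9637 Bond=308.6936
(2,2): Delta=-0.3720 Bond=147.5972
(3,0): Delta=-1.0000 Bond=365.9483
(3,1): Delta=-1.0000 Bond=365.9483
(3,2): Delta=-0.9399 Bond=350.5784
(3,3): Delta=0.0000 Bond=0.0000
V0=64.4244

Since d<R<u, set p* = (R−d)/(u−d) = 0.5116; price each node as the discounted p*-expectation of its children.
Payoff layer (t=4): V(4,0)=284.7459, V(4,1)=220.8159, V(4,2)=127.6412, V(4,3)=0.0000, V(4,4)=0.0000
(3,0): S=148.6745. Δ = (V_up−V_dn)/(S_up−S_dn) = (220.8159−284.7459)/(203.6841−139.7541) = -1.0000. V = [p*·220.8159 + (1−p*)·284.7459]/1.16 = 217.2737. B = V − Δ·S = 365.9483.
(3,1): S=216.6852. Δ = (V_up−V_dn)/(S_up−S_dn) = (127.6412−220.8159)/(296.8588−203.6841) = -1.0000. V = [p*·127.6412 + (1−p*)·220.8159]/1.16 = 149.2630. B = V − Δ·S = 365.9483.
(3,2): S=315.8072. Δ = (V_up−V_dn)/(S_up−S_dn) = (0.0000−127.6412)/(432.6559−296.8588) = -0.9399. V = [p*·0.0000 + (1−p*)·127.6412]/1.16 = 53.7383. B = V − Δ·S = 350.5784.
(3,3): S=460.2722. Δ = (V_up−V_dn)/(S_up−S_dn) = (0.0000−0.0000)/(630.5729−432.6559) = 0.0000. V = [p*·0.0000 + (1−p*)·0.0000]/1.16 = 0.0000. B = V − Δ·S = 0.0000.
(2,0): S=158.1644. Δ = (V_up−V_dn)/(S_up−S_dn) = (149.2630−217.2737)/(216.6852−148.6745) = -1.0000. V = [p*·149.2630 + (1−p*)·217.2737]/1.16 = 157.3083. B = V − Δ·S = 315.4727.
(2,1): S=230.5162. Δ = (V_up−V_dn)/(S_up−S_dn) = (53.7383−149.2630)/(315.8072−216.6852) = -0.9637. V = [p*·53.7383 + (1−p*)·149.2630]/1.16 = 86.5430. B = V − Δ·S = 308.6936.
(2,2): S=335.9651. Δ = (V_up−V_dn)/(S_up−S_dn) = (0.0000−53.7383)/(460.2722−315.8072) = -0.3720. V = [p*·0.0000 + (1−p*)·53.7383]/1.16 = 22.6244. B = V − Δ·S = 147.5972.
(1,0): S=168.2600. Δ = (V_up−V_dn)/(S_up−S_dn) = (86.5430−157.3083)/(230.5162−158.1644) = -0.9781. V = [p*·86.5430 + (1−p*)·157.3083]/1.16 = 104.3990. B = V − Δ·S = 268.9692.
(1,1): S=245.2300. Δ = (V_up−V_dn)/(S_up−S_dn) = (22.6244−86.5430)/(335.9651−230.5162) = -0.6062. V = [p*·22.6244 + (1−p*)·86.5430]/1.16 = 46.4142. B = V − Δ·S = 195.0622.
(0,0): S=179.0000. Δ = (V_up−V_dn)/(S_up−S_dn) = (46.4142−104.3990)/(245.2300−168.2600) = -0.7533. V = [p*·46.4142 + (1−p*)·104.3990]/1.16 = 64.4244. B = V − Δ·S = 199.2727.
Each (Δ,B) replicates both successor values, so the strategy is self-financing and V0 is arbitrage-free.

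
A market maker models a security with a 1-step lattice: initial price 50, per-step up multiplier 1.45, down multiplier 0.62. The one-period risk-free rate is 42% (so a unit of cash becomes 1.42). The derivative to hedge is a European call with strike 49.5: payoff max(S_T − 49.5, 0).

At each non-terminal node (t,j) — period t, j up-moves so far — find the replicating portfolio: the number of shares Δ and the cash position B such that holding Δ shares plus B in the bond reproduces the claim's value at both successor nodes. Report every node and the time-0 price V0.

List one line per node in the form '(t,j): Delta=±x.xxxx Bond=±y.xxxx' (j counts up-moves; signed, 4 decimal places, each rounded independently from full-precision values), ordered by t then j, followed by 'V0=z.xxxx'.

No-arbitrage ⇒ martingale measure with p* = (R−d)/(u−d) = 0.9639.
Payoff layer (t=1): V(1,0)=0.0000, V(1,1)=23.0000
Node (0,0) S=50.0000: V=(p*·23.0000+(1−p*)·0.0000)/1.42=15.6117; Δ=(23.0000−0.0000)/(72.5000−31.0000)=0.5542; B=V−Δ·S=-12.0991
Each (Δ,B) replicates both successor values, so the strategy is self-financing and V0 is arbitrage-free.

(0,0): Delta=0.5542 Bond=-12.0991
V0=15.6117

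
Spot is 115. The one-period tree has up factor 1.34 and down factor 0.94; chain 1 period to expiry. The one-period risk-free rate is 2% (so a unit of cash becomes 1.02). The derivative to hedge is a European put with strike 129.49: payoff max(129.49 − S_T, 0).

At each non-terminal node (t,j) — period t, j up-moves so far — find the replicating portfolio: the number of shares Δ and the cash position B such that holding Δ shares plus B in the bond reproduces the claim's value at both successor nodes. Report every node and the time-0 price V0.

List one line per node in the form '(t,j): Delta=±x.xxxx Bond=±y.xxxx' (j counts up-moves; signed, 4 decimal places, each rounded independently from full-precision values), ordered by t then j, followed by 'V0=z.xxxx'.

(0,0): Delta=-0.4650 Bond=70.2515
V0=16.7765

No-arbitrage ⇒ martingale measure with p* = (R−d)/(u−d) = 0.2000.
Payoff layer (t=1): V(1,0)=21.3900, V(1,1)=0.0000
Node (0,0) S=115.0000: V=(p*·0.0000+(1−p*)·21.3900)/1.02=16.7765; Δ=(0.0000−21.3900)/(154.1000−108.1000)=-0.4650; B=V−Δ·S=70.2515
Check: Δ(0,0)·S0 + B(0,0) = 16.7765 = V0.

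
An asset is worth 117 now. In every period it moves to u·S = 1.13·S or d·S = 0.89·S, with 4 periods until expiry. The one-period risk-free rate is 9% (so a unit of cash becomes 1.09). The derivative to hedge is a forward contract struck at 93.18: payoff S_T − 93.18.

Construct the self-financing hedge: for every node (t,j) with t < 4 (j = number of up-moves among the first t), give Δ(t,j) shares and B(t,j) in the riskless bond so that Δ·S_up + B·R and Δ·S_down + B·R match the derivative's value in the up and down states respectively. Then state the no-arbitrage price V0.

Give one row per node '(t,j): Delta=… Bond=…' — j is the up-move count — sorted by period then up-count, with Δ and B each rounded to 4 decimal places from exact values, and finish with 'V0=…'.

(0,0): Delta=1.0000 Bond=-66.0111
(1,0): Delta=1.0000 Bond=-71.9521
(1,1): Delta=1.0000 Bond=-71.9521
(2,0): Delta=1.0000 Bond=-78.4277
(2,1): Delta=1.0000 Bond=-78.4277
(2,2): Delta=1.0000 Bond=-78.4277
(3,0): Delta=1.0000 Bond=-85.4862
(3,1): Delta=1.0000 Bond=-85.4862
(3,2): Delta=1.0000 Bond=-85.4862
(3,3): Delta=1.0000 Bond=-85.4862
V0=50.9889

Since d<R<u, set p* = (R−d)/(u−d) = 0.8333; price each node as the discounted p*-expectation of its children.
Payoff layer (t=4): V(4,0)=-19.7716, V(4,1)=0.0240, V(4,2)=25.1576, V(4,3)=57.0689, V(4,4)=97.5854
Node (3,0) S=82.4814: V=(p*·0.0240+(1−p*)·-19.7716)/1.09=-3.0049; Δ=(0.0240−-19.7716)/(93.2040−73.4084)=1.0000; B=V−Δ·S=-85.4862
Node (3,1) S=104.7235: V=(p*·25.1576+(1−p*)·0.0240)/1.09=19.2373; Δ=(25.1576−0.0240)/(118.3376−93.2040)=1.0000; B=V−Δ·S=-85.4862
Node (3,2) S=132.9636: V=(p*·57.0689+(1−p*)·25.1576)/1.09=47.4774; Δ=(57.0689−25.1576)/(150.2489−118.3376)=1.0000; B=V−Δ·S=-85.4862
Node (3,3) S=168.8189: V=(p*·97.5854+(1−p*)·57.0689)/1.09=83.3327; Δ=(97.5854−57.0689)/(190.7654−150.2489)=1.0000; B=V−Δ·S=-85.4862
Node (2,0) S=92.6757: V=(p*·19.2373+(1−p*)·-3.0049)/1.09=14.2480; Δ=(19.2373−-3.0049)/(104.7235−82.4814)=1.0000; B=V−Δ·S=-78.4277
Node (2,1) S=117.6669: V=(p*·47.4774+(1−p*)·19.2373)/1.09=39.2392; Δ=(47.4774−19.2373)/(132.9636−104.7235)=1.0000; B=V−Δ·S=-78.4277
Node (2,2) S=149.3973: V=(p*·83.3327+(1−p*)·47.4774)/1.09=70.9696; Δ=(83.3327−47.4774)/(168.8189−132.9636)=1.0000; B=V−Δ·S=-78.4277
Node (1,0) S=104.1300: V=(p*·39.2392+(1−p*)·14.2480)/1.09=32.1779; Δ=(39.2392−14.2480)/(117.6669−92.6757)=1.0000; B=V−Δ·S=-71.9521
Node (1,1) S=132.2100: V=(p*·70.9696+(1−p*)·39.2392)/1.09=60.2579; Δ=(70.9696−39.2392)/(149.3973−117.6669)=1.0000; B=V−Δ·S=-71.9521
Node (0,0) S=117.0000: V=(p*·60.2579+(1−p*)·32.1779)/1.09=50.9889; Δ=(60.2579−32.1779)/(132.2100−104.1300)=1.0000; B=V−Δ·S=-66.0111
Check: Δ(0,0)·S0 + B(0,0) = 50.9889 = V0.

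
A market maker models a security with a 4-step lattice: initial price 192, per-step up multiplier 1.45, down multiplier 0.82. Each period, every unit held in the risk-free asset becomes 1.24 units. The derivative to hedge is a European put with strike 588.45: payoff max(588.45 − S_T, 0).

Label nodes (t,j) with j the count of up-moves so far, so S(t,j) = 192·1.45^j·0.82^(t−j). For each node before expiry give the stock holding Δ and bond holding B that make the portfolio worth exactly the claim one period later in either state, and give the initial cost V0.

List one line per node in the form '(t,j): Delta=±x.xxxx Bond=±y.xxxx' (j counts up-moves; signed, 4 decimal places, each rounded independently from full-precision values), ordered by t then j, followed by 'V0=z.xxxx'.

Under the risk-neutral measure, an up-move has probability p* = (R−d)/(u−d) = 0.6667 and values discount at R = 1.24.
At expiry t=4: V(4,0)=501.6426, V(4,1)=434.9491, V(4,2)=317.0156, V(4,3)=108.4745, V(4,4)=0.0000
  t=3,j=0: stock 105.8627 → up 153.5009 (V=434.9491), down 86.8074 (V=501.6426). Price 368.6938; hedge Δ=-1.0000, bond B=474.5565.
  t=3,j=1: stock 187.1962 → up 271.4344 (V=317.0156), down 153.5009 (V=434.9491). Price 287.3603; hedge Δ=-1.0000, bond B=474.5565.
  t=3,j=2: stock 331.0176 → up 479.9755 (V=108.4745), down 271.4344 (V=317.0156). Price 143.5389; hedge Δ=-1.0000, bond B=474.5565.
  t=3,j=3: stock 585.3360 → up 848.7372 (V=0.0000), down 479.9755 (V=108.4745). Price 29.1598; hedge Δ=-0.2942, bond B=201.3415.
  t=2,j=0: stock 129.1008 → up 187.1962 (V=287.3603), down 105.8627 (V=368.6938). Price 253.6060; hedge Δ=-1.0000, bond B=382.7068.
  t=2,j=1: stock 228.2880 → up 331.0176 (V=143.5389), down 187.1962 (V=287.3603). Price 154.4188; hedge Δ=-1.0000, bond B=382.7068.
  t=2,j=2: stock 403.6800 → up 585.3360 (V=29.1598), down 331.0176 (V=143.5389). Price 54.2630; hedge Δ=-0.4497, bond B=235.8171.
  t=1,j=0: stock 157.4400 → up 228.2880 (V=154.4188), down 129.1008 (V=253.6060). Price 151.1945; hedge Δ=-1.0000, bond B=308.6345.
  t=1,j=1: stock 278.4000 → up 403.6800 (V=54.2630), down 228.2880 (V=154.4188). Price 70.6841; hedge Δ=-0.5710, bond B=229.6615.
  t=0,j=0: stock 192.0000 → up 278.4000 (V=70.6841), down 157.4400 (V=151.1945). Price 78.6459; hedge Δ=-0.6656, bond B=206.4402.
Each (Δ,B) replicates both successor values, so the strategy is self-financing and V0 is arbitrage-free.

(0,0): Delta=-0.6656 Bond=206.4402
(1,0): Delta=-1.0000 Bond=308.6345
(1,1): Delta=-0.5710 Bond=229.6615
(2,0): Delta=-1.0000 Bond=382.7068
(2,1): Delta=-1.0000 Bond=382.7068
(2,2): Delta=-0.4497 Bond=235.8171
(3,0): Delta=-1.0000 Bond=474.5565
(3,1): Delta=-1.0000 Bond=474.5565
(3,2): Delta=-1.0000 Bond=474.5565
(3,3): Delta=-0.2942 Bond=201.3415
V0=78.6459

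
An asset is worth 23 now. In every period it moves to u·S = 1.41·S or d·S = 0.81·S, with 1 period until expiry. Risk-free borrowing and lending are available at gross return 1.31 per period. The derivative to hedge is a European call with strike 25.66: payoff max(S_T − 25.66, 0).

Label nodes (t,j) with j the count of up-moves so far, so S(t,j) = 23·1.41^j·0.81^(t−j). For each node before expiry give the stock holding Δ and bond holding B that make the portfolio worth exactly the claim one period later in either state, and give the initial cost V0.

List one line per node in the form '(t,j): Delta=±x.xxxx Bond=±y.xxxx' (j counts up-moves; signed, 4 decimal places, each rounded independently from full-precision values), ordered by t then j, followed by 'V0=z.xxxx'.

(0,0): Delta=0.4906 Bond=-6.9767
V0=4.3066

The replicating-portfolio and risk-neutral prices coincide; use p* = (1.31−0.81)/(1.41−0.81) = 0.8333 for the latter.
Terminal payoffs: V(1,0)=0.0000, V(1,1)=6.7700
Node (0,0) S=23.0000: V=(p*·6.7700+(1−p*)·0.0000)/1.31=4.3066; Δ=(6.7700−0.0000)/(32.4300−18.6300)=0.4906; B=V−Δ·S=-6.9767
Root portfolio cost Δ·23+B reproduces V0=4.3066.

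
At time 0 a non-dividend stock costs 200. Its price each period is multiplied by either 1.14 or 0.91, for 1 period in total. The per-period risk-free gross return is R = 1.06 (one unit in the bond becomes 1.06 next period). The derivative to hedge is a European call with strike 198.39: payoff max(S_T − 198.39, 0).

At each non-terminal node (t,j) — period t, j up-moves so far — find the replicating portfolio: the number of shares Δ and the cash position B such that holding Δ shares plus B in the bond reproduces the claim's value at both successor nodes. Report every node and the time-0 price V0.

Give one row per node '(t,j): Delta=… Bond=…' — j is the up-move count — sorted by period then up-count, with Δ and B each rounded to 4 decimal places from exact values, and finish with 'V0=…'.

(0,0): Delta=0.6437 Bond=-110.5213
V0=18.2178

The replicating-portfolio and risk-neutral prices coincide; use p* = (1.06−0.91)/(1.14−0.91) = 0.6522 for the latter.
Terminal payoffs: V(1,0)=0.0000, V(1,1)=29.6100
(0,0): S=200.0000. Δ = (V_up−V_dn)/(S_up−S_dn) = (29.6100−0.0000)/(228.0000−182.0000) = 0.6437. V = [p*·29.6100 + (1−p*)·0.0000]/1.06 = 18.2178. B = V − Δ·S = -110.5213.
The time-0 hedge costs 18.2178, which is the no-arbitrage price.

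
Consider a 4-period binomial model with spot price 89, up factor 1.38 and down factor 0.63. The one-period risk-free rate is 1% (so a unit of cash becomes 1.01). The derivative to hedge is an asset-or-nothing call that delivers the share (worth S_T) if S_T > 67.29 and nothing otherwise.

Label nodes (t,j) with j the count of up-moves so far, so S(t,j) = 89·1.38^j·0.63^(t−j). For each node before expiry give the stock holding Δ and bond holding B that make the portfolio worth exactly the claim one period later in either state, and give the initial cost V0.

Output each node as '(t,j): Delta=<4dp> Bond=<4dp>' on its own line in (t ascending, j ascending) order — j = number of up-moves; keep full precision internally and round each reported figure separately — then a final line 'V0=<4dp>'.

(0,0): Delta=1.1458 Bond=-45.1927
(1,0): Delta=0.8818 Bond=-30.8409
(1,1): Delta=1.2632 Bond=-60.0587
(2,0): Delta=0.0000 Bond=0.0000
(2,1): Delta=1.2738 Bond=-61.4790
(2,2): Delta=1.2585 Bond=-59.8611
(3,0): Delta=0.0000 Bond=0.0000
(3,1): Delta=0.0000 Bond=0.0000
(3,2): Delta=1.8400 Bond=-122.5535
(3,3): Delta=1.0000 Bond=0.0000
V0=56.7868

Under the risk-neutral measure, an up-move has probability p* = (R−d)/(u−d) = 0.5067 and values discount at R = 1.01.
Terminal payoffs: V(4,0)=0.0000, V(4,1)=0.0000, V(4,2)=0.0000, V(4,3)=147.3560, V(4,4)=322.7798
  t=3,j=0: stock 22.2542 → up 30.7108 (V=0.0000), down 14.0201 (V=0.0000). Price 0.0000; hedge Δ=0.0000, bond B=0.0000.
  t=3,j=1: stock 48.7473 → up 67.2712 (V=0.0000), down 30.7108 (V=0.0000). Price 0.0000; hedge Δ=0.0000, bond B=0.0000.
  t=3,j=2: stock 106.7797 → up 147.3560 (V=147.3560), down 67.2712 (V=0.0000). Price 73.9212; hedge Δ=1.8400, bond B=-122.5535.
  t=3,j=3: stock 233.8984 → up 322.7798 (V=322.7798), down 147.3560 (V=147.3560). Price 233.8984; hedge Δ=1.0000, bond B=0.0000.
  t=2,j=0: stock 35.3241 → up 48.7473 (V=0.0000), down 22.2542 (V=0.0000). Price 0.0000; hedge Δ=0.0000, bond B=0.0000.
  t=2,j=1: stock 77.3766 → up 106.7797 (V=73.9212), down 48.7473 (V=0.0000). Price 37.0826; hedge Δ=1.2738, bond B=-61.4790.
  t=2,j=2: stock 169.4916 → up 233.8984 (V=233.8984), down 106.7797 (V=73.9212). Price 153.4419; hedge Δ=1.2585, bond B=-59.8611.
  t=1,j=0: stock 56.0700 → up 77.3766 (V=37.0826), down 35.3241 (V=0.0000). Price 18.6025; hedge Δ=0.8818, bond B=-30.8409.
  t=1,j=1: stock 122.8200 → up 169.4916 (V=153.4419), down 77.3766 (V=37.0826). Price 95.0871; hedge Δ=1.2632, bond B=-60.0587.
  t=0,j=0: stock 89.0000 → up 122.8200 (V=95.0871), down 56.0700 (V=18.6025). Price 56.7868; hedge Δ=1.1458, bond B=-45.1927.
Root portfolio cost Δ·89+B reproduces V0=56.7868.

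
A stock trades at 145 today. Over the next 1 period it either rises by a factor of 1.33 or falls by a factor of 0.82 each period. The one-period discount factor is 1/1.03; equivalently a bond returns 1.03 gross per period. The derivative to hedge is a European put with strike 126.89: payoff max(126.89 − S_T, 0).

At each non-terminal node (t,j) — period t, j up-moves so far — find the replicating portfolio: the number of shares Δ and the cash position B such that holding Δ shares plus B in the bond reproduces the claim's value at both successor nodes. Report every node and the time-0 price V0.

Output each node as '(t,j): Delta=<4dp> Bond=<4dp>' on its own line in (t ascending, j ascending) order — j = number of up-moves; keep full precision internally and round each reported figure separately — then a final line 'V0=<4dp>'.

The replicating-portfolio and risk-neutral prices coincide; use p* = (1.03−0.82)/(1.33−0.82) = 0.4118 for the latter.
Terminal values V(1,·): V(1,0)=7.9900, V(1,1)=0.0000
(0,0): S=145.0000. Δ = (V_up−V_dn)/(S_up−S_dn) = (0.0000−7.9900)/(192.8500−118.9000) = -0.1080. V = [p*·0.0000 + (1−p*)·7.9900]/1.03 = 4.5631. B = V − Δ·S = 20.2298.
Check: Δ(0,0)·S0 + B(0,0) = 4.5631 = V0.

(0,0): Delta=-0.1080 Bond=20.2298
V0=4.5631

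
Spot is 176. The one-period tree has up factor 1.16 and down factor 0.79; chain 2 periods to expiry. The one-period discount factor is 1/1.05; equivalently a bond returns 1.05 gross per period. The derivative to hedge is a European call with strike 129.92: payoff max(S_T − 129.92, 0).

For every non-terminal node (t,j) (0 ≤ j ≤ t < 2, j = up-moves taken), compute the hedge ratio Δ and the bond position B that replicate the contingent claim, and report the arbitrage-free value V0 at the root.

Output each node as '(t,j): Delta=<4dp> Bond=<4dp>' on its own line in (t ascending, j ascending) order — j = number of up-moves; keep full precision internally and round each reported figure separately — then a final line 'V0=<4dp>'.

Since d<R<u, set p* = (R−d)/(u−d) = 0.7027; price each node as the discounted p*-expectation of its children.
Terminal values V(2,·): V(2,0)=0.0000, V(2,1)=31.3664, V(2,2)=106.9056
(1,0): S=139.0400. Δ = (V_up−V_dn)/(S_up−S_dn) = (31.3664−0.0000)/(161.2864−109.8416) = 0.6097. V = [p*·31.3664 + (1−p*)·0.0000]/1.05 = 20.9917. B = V − Δ·S = -63.7824.
(1,1): S=204.1600. Δ = (V_up−V_dn)/(S_up−S_dn) = (106.9056−31.3664)/(236.8256−161.2864) = 1.0000. V = [p*·106.9056 + (1−p*)·31.3664]/1.05 = 80.4267. B = V − Δ·S = -123.7333.
(0,0): S=176.0000. Δ = (V_up−V_dn)/(S_up−S_dn) = (80.4267−20.9917)/(204.1600−139.0400) = 0.9127. V = [p*·80.4267 + (1−p*)·20.9917]/1.05 = 59.7684. B = V − Δ·S = -100.8667.
Self-financing check: at every node Δ·S+B equals the discounted successor values.

(0,0): Delta=0.9127 Bond=-100.8667
(1,0): Delta=0.6097 Bond=-63.7824
(1,1): Delta=1.0000 Bond=-123.7333
V0=59.7684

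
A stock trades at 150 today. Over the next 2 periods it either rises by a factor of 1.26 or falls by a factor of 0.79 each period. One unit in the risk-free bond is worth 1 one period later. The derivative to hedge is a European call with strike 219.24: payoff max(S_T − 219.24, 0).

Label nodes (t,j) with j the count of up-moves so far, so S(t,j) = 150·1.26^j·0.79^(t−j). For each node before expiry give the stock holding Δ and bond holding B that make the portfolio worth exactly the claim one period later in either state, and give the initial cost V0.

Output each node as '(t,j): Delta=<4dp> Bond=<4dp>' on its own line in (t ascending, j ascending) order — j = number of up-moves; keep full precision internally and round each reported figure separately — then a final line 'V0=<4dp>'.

Since d<R<u, set p* = (R−d)/(u−d) = 0.4468; price each node as the discounted p*-expectation of its children.
Payoff layer (t=2): V(2,0)=0.0000, V(2,1)=0.0000, V(2,2)=18.9000
  t=1,j=0: stock 118.5000 → up 149.3100 (V=0.0000), down 93.6150 (V=0.0000). Price 0.0000; hedge Δ=0.0000, bond B=0.0000.
  t=1,j=1: stock 189.0000 → up 238.1400 (V=18.9000), down 149.3100 (V=0.0000). Price 8.4447; hedge Δ=0.2128, bond B=-31.7681.
  t=0,j=0: stock 150.0000 → up 189.0000 (V=8.4447), down 118.5000 (V=0.0000). Price 3.7732; hedge Δ=0.1198, bond B=-14.1943.
Each (Δ,B) replicates both successor values, so the strategy is self-financing and V0 is arbitrage-free.

(0,0): Delta=0.1198 Bond=-14.1943
(1,0): Delta=0.0000 Bond=0.0000
(1,1): Delta=0.2128 Bond=-31.7681
V0=3.7732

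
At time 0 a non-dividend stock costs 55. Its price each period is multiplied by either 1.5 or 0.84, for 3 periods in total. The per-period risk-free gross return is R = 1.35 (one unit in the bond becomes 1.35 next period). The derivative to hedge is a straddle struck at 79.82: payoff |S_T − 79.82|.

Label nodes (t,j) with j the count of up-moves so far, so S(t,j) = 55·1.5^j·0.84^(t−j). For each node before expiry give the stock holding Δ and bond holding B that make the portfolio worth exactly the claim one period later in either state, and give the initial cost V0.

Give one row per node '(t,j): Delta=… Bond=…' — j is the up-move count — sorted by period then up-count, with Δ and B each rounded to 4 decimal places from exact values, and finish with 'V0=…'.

Since d<R<u, set p* = (R−d)/(u−d) = 0.7727; price each node as the discounted p*-expectation of its children.
At expiry t=3: V(3,0)=47.2213, V(3,1)=21.6080, V(3,2)=24.1300, V(3,3)=105.8050
  t=2,j=0: stock 38.8080 → up 58.2120 (V=21.6080), down 32.5987 (V=47.2213). Price 20.3179; hedge Δ=-1.0000, bond B=59.1259.
  t=2,j=1: stock 69.3000 → up 103.9500 (V=24.1300), down 58.2120 (V=21.6080). Price 17.4495; hedge Δ=0.0551, bond B=13.6283.
  t=2,j=2: stock 123.7500 → up 185.6250 (V=105.8050), down 103.9500 (V=24.1300). Price 64.6241; hedge Δ=1.0000, bond B=-59.1259.
  t=1,j=0: stock 46.2000 → up 69.3000 (V=17.4495), down 38.8080 (V=20.3179). Price 13.4085; hedge Δ=-0.0941, bond B=17.7546.
  t=1,j=1: stock 82.5000 → up 123.7500 (V=64.6241), down 69.3000 (V=17.4495). Price 39.9278; hedge Δ=0.8664, bond B=-31.5488.
  t=0,j=0: stock 55.0000 → up 82.5000 (V=39.9278), down 46.2000 (V=13.4085). Price 25.1116; hedge Δ=0.7306, bond B=-15.0693.
Root portfolio cost Δ·55+B reproduces V0=25.1116.

(0,0): Delta=0.7306 Bond=-15.0693
(1,0): Delta=-0.0941 Bond=17.7546
(1,1): Delta=0.8664 Bond=-31.5488
(2,0): Delta=-1.0000 Bond=59.1259
(2,1): Delta=0.0551 Bond=13.6283
(2,2): Delta=1.0000 Bond=-59.1259
V0=25.1116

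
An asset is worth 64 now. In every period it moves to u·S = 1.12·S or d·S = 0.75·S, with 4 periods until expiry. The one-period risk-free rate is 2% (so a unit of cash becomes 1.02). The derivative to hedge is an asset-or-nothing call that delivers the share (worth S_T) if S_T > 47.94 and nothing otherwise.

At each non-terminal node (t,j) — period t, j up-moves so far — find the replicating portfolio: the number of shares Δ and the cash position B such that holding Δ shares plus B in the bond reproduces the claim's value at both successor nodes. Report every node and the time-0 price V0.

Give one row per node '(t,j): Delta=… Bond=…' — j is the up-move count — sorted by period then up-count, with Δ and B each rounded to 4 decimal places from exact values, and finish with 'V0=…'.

Risk-neutral probability p* = (R−d)/(u−d) = (1.02−0.75)/(1.12−0.75) = 0.7297.
Terminal payoffs: V(4,0)=0.0000, V(4,1)=0.0000, V(4,2)=0.0000, V(4,3)=67.4365, V(4,4)=100.7052
Node (3,0) S=27.0000: V=(p*·0.0000+(1−p*)·0.0000)/1.02=0.0000; Δ=(0.0000−0.0000)/(30.2400−20.2500)=0.0000; B=V−Δ·S=0.0000
Node (3,1) S=40.3200: V=(p*·0.0000+(1−p*)·0.0000)/1.02=0.0000; Δ=(0.0000−0.0000)/(45.1584−30.2400)=0.0000; B=V−Δ·S=0.0000
Node (3,2) S=60.2112: V=(p*·67.4365+(1−p*)·0.0000)/1.02=48.2455; Δ=(67.4365−0.0000)/(67.4365−45.1584)=3.0270; B=V−Δ·S=-134.0154
Node (3,3) S=89.9154: V=(p*·100.7052+(1−p*)·67.4365)/1.02=89.9154; Δ=(100.7052−67.4365)/(100.7052−67.4365)=1.0000; B=V−Δ·S=0.0000
Node (2,0) S=36.0000: V=(p*·0.0000+(1−p*)·0.0000)/1.02=0.0000; Δ=(0.0000−0.0000)/(40.3200−27.0000)=0.0000; B=V−Δ·S=0.0000
Node (2,1) S=53.7600: V=(p*·48.2455+(1−p*)·0.0000)/1.02=34.5159; Δ=(48.2455−0.0000)/(60.2112−40.3200)=2.4255; B=V−Δ·S=-95.8775
Node (2,2) S=80.2816: V=(p*·89.9154+(1−p*)·48.2455)/1.02=77.1110; Δ=(89.9154−48.2455)/(89.9154−60.2112)=1.4028; B=V−Δ·S=-35.5102
Node (1,0) S=48.0000: V=(p*·34.5159+(1−p*)·0.0000)/1.02=24.6934; Δ=(34.5159−0.0000)/(53.7600−36.0000)=1.9435; B=V−Δ·S=-68.5928
Node (1,1) S=71.6800: V=(p*·77.1110+(1−p*)·34.5159)/1.02=64.3126; Δ=(77.1110−34.5159)/(80.2816−53.7600)=1.6061; B=V−Δ·S=-50.8095
Node (0,0) S=64.0000: V=(p*·64.3126+(1−p*)·24.6934)/1.02=52.5536; Δ=(64.3126−24.6934)/(71.6800−48.0000)=1.6731; B=V−Δ·S=-54.5253
Check: Δ(0,0)·S0 + B(0,0) = 52.5536 = V0.

(0,0): Delta=1.6731 Bond=-54.5253
(1,0): Delta=1.9435 Bond=-68.5928
(1,1): Delta=1.6061 Bond=-50.8095
(2,0): Delta=0.0000 Bond=0.0000
(2,1): Delta=2.4255 Bond=-95.8775
(2,2): Delta=1.4028 Bond=-35.5102
(3,0): Delta=0.0000 Bond=0.0000
(3,1): Delta=0.0000 Bond=0.0000
(3,2): Delta=3.0270 Bond=-134.0154
(3,3): Delta=1.0000 Bond=0.0000
V0=52.5536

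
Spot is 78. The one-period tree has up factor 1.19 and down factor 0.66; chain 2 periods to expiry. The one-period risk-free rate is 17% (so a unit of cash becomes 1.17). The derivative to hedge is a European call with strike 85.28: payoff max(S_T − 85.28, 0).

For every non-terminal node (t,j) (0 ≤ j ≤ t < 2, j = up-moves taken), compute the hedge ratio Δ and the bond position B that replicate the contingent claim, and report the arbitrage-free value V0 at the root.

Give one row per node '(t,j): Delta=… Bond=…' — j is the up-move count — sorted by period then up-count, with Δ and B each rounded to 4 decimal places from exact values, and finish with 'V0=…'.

(0,0): Delta=0.5009 Bond=-22.0381
(1,0): Delta=0.0000 Bond=0.0000
(1,1): Delta=0.5118 Bond=-26.7957
V0=17.0294

Since d<R<u, set p* = (R−d)/(u−d) = 0.9623; price each node as the discounted p*-expectation of its children.
Terminal payoffs: V(2,0)=0.0000, V(2,1)=0.0000, V(2,2)=25.1758
  t=1,j=0: stock 51.4800 → up 61.2612 (V=0.0000), down 33.9768 (V=0.0000). Price 0.0000; hedge Δ=0.0000, bond B=0.0000.
  t=1,j=1: stock 92.8200 → up 110.4558 (V=25.1758), down 61.2612 (V=0.0000). Price 20.7058; hedge Δ=0.5118, bond B=-26.7957.
  t=0,j=0: stock 78.0000 → up 92.8200 (V=20.7058), down 51.4800 (V=0.0000). Price 17.0294; hedge Δ=0.5009, bond B=-22.0381.
Each (Δ,B) replicates both successor values, so the strategy is self-financing and V0 is arbitrage-free.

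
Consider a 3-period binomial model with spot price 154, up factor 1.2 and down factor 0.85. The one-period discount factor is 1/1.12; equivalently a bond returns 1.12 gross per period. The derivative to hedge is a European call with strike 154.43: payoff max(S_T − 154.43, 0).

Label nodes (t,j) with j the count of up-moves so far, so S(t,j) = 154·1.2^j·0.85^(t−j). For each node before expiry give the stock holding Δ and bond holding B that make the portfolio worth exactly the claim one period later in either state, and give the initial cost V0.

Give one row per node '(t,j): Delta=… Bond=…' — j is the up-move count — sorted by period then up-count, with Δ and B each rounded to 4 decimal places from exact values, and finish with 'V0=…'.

Risk-neutral probability p* = (R−d)/(u−d) = (1.12−0.85)/(1.2−0.85) = 0.7714.
Terminal payoffs: V(3,0)=0.0000, V(3,1)=0.0000, V(3,2)=34.0660, V(3,3)=111.6820
(2,0): S=111.2650. Δ = (V_up−V_dn)/(S_up−S_dn) = (0.0000−0.0000)/(133.5180−94.5752) = 0.0000. V = [p*·0.0000 + (1−p*)·0.0000]/1.12 = 0.0000. B = V − Δ·S = 0.0000.
(2,1): S=157.0800. Δ = (V_up−V_dn)/(S_up−S_dn) = (34.0660−0.0000)/(188.4960−133.5180) = 0.6196. V = [p*·34.0660 + (1−p*)·0.0000]/1.12 = 23.4638. B = V − Δ·S = -73.8676.
(2,2): S=221.7600. Δ = (V_up−V_dn)/(S_up−S_dn) = (111.6820−34.0660)/(266.1120−188.4960) = 1.0000. V = [p*·111.6820 + (1−p*)·34.0660]/1.12 = 83.8761. B = V − Δ·S = -137.8839.
(1,0): S=130.9000. Δ = (V_up−V_dn)/(S_up−S_dn) = (23.4638−0.0000)/(157.0800−111.2650) = 0.5121. V = [p*·23.4638 + (1−p*)·0.0000]/1.12 = 16.1613. B = V − Δ·S = -50.8782.
(1,1): S=184.8000. Δ = (V_up−V_dn)/(S_up−S_dn) = (83.8761−23.4638)/(221.7600−157.0800) = 0.9340. V = [p*·83.8761 + (1−p*)·23.4638]/1.12 = 62.5603. B = V − Δ·S = -110.0461.
(0,0): S=154.0000. Δ = (V_up−V_dn)/(S_up−S_dn) = (62.5603−16.1613)/(184.8000−130.9000) = 0.8608. V = [p*·62.5603 + (1−p*)·16.1613]/1.12 = 46.3882. B = V − Δ·S = -86.1804.
Check: Δ(0,0)·S0 + B(0,0) = 46.3882 = V0.

(0,0): Delta=0.8608 Bond=-86.1804
(1,0): Delta=0.5121 Bond=-50.8782
(1,1): Delta=0.9340 Bond=-110.0461
(2,0): Delta=0.0000 Bond=0.0000
(2,1): Delta=0.6196 Bond=-73.8676
(2,2): Delta=1.0000 Bond=-137.8839
V0=46.3882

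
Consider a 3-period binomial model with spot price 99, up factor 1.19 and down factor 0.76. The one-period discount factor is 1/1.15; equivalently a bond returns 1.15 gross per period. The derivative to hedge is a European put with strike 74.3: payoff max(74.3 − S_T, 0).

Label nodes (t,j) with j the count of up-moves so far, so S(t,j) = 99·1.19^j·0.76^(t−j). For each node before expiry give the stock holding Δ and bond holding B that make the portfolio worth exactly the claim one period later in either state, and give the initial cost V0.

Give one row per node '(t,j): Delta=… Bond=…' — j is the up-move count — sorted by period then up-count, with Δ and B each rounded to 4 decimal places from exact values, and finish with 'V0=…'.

(0,0): Delta=-0.0225 Bond=2.3427
(1,0): Delta=-0.2139 Bond=17.0938
(1,1): Delta=-0.0100 Bond=1.2172
(2,0): Delta=-1.0000 Bond=64.6087
(2,1): Delta=-0.1624 Bond=15.0475
(2,2): Delta=0.0000 Bond=0.0000
V0=0.1131

Risk-neutral probability p* = (R−d)/(u−d) = (1.15−0.76)/(1.19−0.76) = 0.9070.
At expiry t=3: V(3,0)=30.8414, V(3,1)=6.2529, V(3,2)=0.0000, V(3,3)=0.0000
(2,0): S=57.1824. Δ = (V_up−V_dn)/(S_up−S_dn) = (6.2529−30.8414)/(68.0471−43.4586) = -1.0000. V = [p*·6.2529 + (1−p*)·30.8414]/1.15 = 7.4263. B = V − Δ·S = 64.6087.
(2,1): S=89.5356. Δ = (V_up−V_dn)/(S_up−S_dn) = (0.0000−6.2529)/(106.5474−68.0471) = -0.1624. V = [p*·0.0000 + (1−p*)·6.2529]/1.15 = 0.5058. B = V − Δ·S = 15.0475.
(2,2): S=140.1939. Δ = (V_up−V_dn)/(S_up−S_dn) = (0.0000−0.0000)/(166.8307−106.5474) = 0.0000. V = [p*·0.0000 + (1−p*)·0.0000]/1.15 = 0.0000. B = V − Δ·S = 0.0000.
(1,0): S=75.2400. Δ = (V_up−V_dn)/(S_up−S_dn) = (0.5058−7.4263)/(89.5356−57.1824) = -0.2139. V = [p*·0.5058 + (1−p*)·7.4263]/1.15 = 0.9996. B = V − Δ·S = 17.0938.
(1,1): S=117.8100. Δ = (V_up−V_dn)/(S_up−S_dn) = (0.0000−0.5058)/(140.1939−89.5356) = -0.0100. V = [p*·0.0000 + (1−p*)·0.5058]/1.15 = 0.0409. B = V − Δ·S = 1.2172.
(0,0): S=99.0000. Δ = (V_up−V_dn)/(S_up−S_dn) = (0.0409−0.9996)/(117.8100−75.2400) = -0.0225. V = [p*·0.0409 + (1−p*)·0.9996]/1.15 = 0.1131. B = V − Δ·S = 2.3427.
Root portfolio cost Δ·99+B reproduces V0=0.1131.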